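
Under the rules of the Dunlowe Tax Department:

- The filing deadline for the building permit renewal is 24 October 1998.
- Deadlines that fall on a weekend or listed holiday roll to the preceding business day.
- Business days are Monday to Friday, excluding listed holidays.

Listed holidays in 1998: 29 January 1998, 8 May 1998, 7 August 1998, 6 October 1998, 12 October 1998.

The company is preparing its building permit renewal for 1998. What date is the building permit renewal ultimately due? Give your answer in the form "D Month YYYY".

Start from the fixed due date, 24 October 1998.
24 October 1998 is a Saturday; the preceding business day is 23 October 1998 (Friday).
So the filing is due 23 October 1998.

23 October 1998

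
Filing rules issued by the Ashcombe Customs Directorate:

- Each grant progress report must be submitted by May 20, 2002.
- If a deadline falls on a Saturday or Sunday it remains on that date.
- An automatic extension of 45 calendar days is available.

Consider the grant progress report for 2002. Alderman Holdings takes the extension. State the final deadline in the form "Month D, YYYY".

July 4, 2002

The stated deadline is May 20, 2002.
May 20, 2002 falls on a Monday. The rules make no weekend/holiday allowance, so it remains May 20, 2002.
Add the 45 calendar-day extension to May 20, 2002: July 4, 2002.
No adjustment is made for weekends or holidays, so July 4, 2002 stands.
So the filing is due July 4, 2002.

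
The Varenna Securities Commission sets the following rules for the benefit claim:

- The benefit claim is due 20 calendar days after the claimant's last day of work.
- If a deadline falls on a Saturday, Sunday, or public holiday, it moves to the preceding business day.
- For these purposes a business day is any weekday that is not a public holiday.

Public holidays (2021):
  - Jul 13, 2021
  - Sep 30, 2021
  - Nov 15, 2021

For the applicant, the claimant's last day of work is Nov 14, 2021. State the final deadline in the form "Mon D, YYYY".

Adding 20 calendar days to Nov 14, 2021 gives Dec 4, 2021.
Dec 4, 2021 falls on a Saturday. Rolling to the preceding business day gives Dec 3, 2021, a Friday.
Deadline: Dec 3, 2021.

Dec 3, 2021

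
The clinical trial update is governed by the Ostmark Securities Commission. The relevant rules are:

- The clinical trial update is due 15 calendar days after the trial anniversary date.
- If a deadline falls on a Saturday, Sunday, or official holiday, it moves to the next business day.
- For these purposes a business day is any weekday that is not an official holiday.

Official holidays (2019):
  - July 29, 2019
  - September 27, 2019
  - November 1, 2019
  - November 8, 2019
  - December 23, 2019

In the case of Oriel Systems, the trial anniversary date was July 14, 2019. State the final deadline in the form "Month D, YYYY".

July 30, 2019

Trigger date July 14, 2019 + 15 calendar days = July 29, 2019.
July 29, 2019 falls on a listed holiday. Rolling to the next business day gives July 30, 2019, a Tuesday.
Final deadline: July 30, 2019.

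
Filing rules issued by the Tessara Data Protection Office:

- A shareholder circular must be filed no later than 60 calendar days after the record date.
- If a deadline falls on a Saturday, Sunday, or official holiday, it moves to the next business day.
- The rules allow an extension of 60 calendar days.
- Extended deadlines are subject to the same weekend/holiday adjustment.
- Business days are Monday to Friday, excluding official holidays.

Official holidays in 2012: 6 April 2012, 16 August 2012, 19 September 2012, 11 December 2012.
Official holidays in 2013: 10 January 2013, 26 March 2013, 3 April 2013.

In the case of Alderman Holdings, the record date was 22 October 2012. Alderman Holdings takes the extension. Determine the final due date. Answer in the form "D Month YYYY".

19 February 2013

From 22 October 2012, 60 calendar days later is 21 December 2012.
21 December 2012 (Friday) is already a business day.
With the 60-day extension, 21 December 2012 becomes 19 February 2013.
19 February 2013 falls on a Tuesday, which is a business day, so no adjustment is needed.
Deadline: 19 February 2013.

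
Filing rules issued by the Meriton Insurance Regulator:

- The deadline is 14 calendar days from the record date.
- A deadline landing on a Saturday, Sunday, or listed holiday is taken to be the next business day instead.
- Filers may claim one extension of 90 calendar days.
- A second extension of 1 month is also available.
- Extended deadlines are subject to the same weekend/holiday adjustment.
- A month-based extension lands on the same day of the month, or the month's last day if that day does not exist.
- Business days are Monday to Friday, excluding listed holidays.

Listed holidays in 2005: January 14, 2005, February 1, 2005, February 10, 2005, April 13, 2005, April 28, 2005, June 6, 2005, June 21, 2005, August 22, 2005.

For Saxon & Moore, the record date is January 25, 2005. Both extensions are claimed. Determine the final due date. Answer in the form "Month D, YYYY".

June 9, 2005

Adding 14 calendar days to January 25, 2005 gives February 8, 2005.
February 8, 2005 (Tuesday) is already a business day.
The 90-calendar-day extension moves the deadline from February 8, 2005 to May 9, 2005.
May 9, 2005 (Monday) is already a business day.
Applying the 1 month extension: 1 month after May 9, 2005 is June 9, 2005.
June 9, 2005 (Thursday) is already a business day.
Deadline: June 9, 2005.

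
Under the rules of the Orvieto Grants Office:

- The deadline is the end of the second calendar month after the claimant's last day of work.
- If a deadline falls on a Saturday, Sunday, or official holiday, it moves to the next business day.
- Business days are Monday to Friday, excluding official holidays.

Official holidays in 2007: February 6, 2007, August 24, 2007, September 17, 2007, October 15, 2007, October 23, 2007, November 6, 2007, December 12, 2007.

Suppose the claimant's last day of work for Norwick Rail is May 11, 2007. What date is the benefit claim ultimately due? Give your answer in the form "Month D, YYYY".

2 months after May 11, 2007 is July 2007; that month ends on July 31, 2007.
Since July 31, 2007 is a Tuesday and not a holiday, the date is unchanged.
So the filing is due July 31, 2007.

July 31, 2007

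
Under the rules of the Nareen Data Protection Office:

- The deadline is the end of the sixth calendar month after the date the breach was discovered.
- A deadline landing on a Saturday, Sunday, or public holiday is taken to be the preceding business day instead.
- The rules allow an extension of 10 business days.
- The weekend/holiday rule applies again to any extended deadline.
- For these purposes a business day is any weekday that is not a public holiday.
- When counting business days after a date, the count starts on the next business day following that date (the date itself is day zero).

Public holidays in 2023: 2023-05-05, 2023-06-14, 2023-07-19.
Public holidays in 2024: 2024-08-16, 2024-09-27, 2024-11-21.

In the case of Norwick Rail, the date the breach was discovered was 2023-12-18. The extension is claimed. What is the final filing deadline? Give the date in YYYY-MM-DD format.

2024-07-12

6 months after 2023-12-18 is June 2024; that month ends on 2024-06-30.
2024-06-30 is a Sunday, so it moves to the preceding business day, 2024-06-28 (Friday).
Applying the 10-business-day extension: 10 business days after 2024-06-28 is 2024-07-12.
2024-07-12 falls on a Friday, which is a business day, so no adjustment is needed.
So the filing is due 2024-07-12.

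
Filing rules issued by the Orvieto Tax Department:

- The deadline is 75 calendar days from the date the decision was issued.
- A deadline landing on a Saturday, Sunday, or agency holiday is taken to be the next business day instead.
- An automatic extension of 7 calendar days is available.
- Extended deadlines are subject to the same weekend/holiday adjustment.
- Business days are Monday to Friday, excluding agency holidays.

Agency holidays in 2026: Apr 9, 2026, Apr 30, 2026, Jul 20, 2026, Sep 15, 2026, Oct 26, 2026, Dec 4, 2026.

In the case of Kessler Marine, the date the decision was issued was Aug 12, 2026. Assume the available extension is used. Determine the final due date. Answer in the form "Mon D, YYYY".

75 calendar days after Aug 12, 2026 is Oct 26, 2026.
Because Oct 26, 2026 is a listed holiday, the deadline becomes Oct 27, 2026 (Tuesday).
With the 7-day extension, Oct 27, 2026 becomes Nov 3, 2026.
Since Nov 3, 2026 is a Tuesday and not a holiday, the date is unchanged.
So the filing is due Nov 3, 2026.

Nov 3, 2026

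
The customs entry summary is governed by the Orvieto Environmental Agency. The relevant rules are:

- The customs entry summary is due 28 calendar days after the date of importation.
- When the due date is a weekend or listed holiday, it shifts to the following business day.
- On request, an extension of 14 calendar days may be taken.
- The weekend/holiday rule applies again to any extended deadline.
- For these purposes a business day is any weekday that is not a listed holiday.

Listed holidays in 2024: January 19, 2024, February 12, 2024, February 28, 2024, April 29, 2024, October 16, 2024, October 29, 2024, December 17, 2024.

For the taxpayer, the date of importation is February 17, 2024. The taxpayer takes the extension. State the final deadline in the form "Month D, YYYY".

Adding 28 calendar days to February 17, 2024 gives March 16, 2024.
March 16, 2024 is a Saturday; the next business day is March 18, 2024 (Monday).
Applying the 14-calendar-day extension: March 18, 2024 + 14 days = April 1, 2024.
April 1, 2024 (Monday) is already a business day.
The final due date is April 1, 2024.

April 1, 2024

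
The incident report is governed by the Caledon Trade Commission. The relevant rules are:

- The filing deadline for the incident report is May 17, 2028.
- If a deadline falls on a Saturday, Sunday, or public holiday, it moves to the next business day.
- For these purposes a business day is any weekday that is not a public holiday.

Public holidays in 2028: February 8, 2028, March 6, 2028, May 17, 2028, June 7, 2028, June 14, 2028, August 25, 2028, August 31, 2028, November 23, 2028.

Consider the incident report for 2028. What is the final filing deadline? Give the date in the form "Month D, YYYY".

The stated deadline is May 17, 2028.
May 17, 2028 is a listed holiday, so it moves to the next business day, May 18, 2028 (Thursday).
So the filing is due May 18, 2028.

May 18, 2028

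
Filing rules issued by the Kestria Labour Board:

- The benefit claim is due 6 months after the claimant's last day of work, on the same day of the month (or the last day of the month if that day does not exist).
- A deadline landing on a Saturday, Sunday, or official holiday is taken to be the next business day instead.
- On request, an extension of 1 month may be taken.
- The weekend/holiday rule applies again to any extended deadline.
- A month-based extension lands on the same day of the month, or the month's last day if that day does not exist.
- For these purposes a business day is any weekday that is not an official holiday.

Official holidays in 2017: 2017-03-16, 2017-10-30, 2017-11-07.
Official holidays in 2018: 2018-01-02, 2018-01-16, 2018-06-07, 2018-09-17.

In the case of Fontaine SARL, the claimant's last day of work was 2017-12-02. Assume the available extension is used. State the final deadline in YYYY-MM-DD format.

2018-07-04

Moving 6 months forward from 2017-12-02 on the corresponding day gives 2018-06-02.
Because 2018-06-02 is a Saturday, the deadline becomes 2018-06-04 (Monday).
Applying the 1 month extension: 1 month after 2018-06-04 is 2018-07-04.
Since 2018-07-04 is a Wednesday and not a holiday, the date is unchanged.
The final due date is 2018-07-04.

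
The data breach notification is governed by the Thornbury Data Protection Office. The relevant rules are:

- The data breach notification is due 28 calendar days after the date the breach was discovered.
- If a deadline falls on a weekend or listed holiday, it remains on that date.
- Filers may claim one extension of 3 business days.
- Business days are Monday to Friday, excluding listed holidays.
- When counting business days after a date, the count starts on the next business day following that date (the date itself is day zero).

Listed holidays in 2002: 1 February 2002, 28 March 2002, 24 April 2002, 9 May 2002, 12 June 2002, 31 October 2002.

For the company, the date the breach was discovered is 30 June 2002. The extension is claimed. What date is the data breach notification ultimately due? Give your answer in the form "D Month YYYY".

From 30 June 2002, 28 calendar days later is 28 July 2002.
28 July 2002 falls on a Sunday. The rules make no weekend/holiday allowance, so it remains 28 July 2002.
Counting 3 further business days from 28 July 2002 reaches 31 July 2002.
31 July 2002 falls on a Wednesday. The rules make no weekend/holiday allowance, so it remains 31 July 2002.
So the filing is due 31 July 2002.

31 July 2002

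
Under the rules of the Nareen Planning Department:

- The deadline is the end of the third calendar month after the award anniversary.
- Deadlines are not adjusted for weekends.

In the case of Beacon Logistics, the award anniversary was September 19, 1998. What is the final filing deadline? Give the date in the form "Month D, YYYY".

December 31, 1998

The third month after September 19, 1998 is December 1998, whose last day is December 31, 1998.
No adjustment is made for weekends or holidays, so December 31, 1998 stands.
Final deadline: December 31, 1998.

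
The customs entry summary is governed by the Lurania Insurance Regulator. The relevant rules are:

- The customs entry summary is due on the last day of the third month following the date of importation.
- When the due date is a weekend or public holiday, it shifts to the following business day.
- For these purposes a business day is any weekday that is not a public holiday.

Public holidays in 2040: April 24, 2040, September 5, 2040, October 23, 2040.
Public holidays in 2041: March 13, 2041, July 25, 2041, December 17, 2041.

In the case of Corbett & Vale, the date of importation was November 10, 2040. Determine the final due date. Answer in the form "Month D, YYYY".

February 28, 2041

3 months after November 10, 2040 falls in February 2041; the last day of that month is February 28, 2041.
February 28, 2041 is a Thursday and not a listed holiday, so it stands.
Deadline: February 28, 2041.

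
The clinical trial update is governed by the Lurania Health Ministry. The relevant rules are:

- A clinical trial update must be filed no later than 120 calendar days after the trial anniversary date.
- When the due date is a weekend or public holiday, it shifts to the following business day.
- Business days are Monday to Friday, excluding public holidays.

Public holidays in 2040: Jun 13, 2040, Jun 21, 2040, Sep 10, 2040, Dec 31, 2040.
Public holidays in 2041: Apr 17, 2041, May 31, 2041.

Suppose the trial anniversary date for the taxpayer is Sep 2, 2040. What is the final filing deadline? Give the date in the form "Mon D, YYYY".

Trigger date Sep 2, 2040 + 120 calendar days = Dec 31, 2040.
Because Dec 31, 2040 is a listed holiday, the deadline becomes Jan 1, 2041 (Tuesday).
Final deadline: Jan 1, 2041.

Jan 1, 2041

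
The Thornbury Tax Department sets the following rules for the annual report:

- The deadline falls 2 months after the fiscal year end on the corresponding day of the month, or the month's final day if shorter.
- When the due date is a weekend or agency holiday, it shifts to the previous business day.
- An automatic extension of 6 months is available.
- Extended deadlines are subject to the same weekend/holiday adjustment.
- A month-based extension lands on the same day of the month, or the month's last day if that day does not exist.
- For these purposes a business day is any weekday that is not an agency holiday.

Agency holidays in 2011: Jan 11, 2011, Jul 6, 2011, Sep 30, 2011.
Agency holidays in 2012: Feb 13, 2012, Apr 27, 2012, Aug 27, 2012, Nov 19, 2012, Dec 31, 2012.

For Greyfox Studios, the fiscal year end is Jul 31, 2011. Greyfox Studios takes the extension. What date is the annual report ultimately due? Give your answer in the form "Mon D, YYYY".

2 months after Jul 31, 2011, on the same day of the month, is Sep 30, 2011 (day 31 does not exist in September, so the month's last day is used).
Sep 30, 2011 is a listed holiday, so it moves to the preceding business day, Sep 29, 2011 (Thursday).
The 6 months extension carries Sep 29, 2011 to Mar 29, 2012.
Mar 29, 2012 (Thursday) is already a business day.
So the filing is due Mar 29, 2012.

Mar 29, 2012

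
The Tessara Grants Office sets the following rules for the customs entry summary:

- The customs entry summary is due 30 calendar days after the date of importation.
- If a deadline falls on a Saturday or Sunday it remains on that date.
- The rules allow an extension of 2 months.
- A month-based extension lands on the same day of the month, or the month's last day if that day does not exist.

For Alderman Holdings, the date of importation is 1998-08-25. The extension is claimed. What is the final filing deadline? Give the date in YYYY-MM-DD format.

1998-11-24

Adding 30 calendar days to 1998-08-25 gives 1998-09-24.
No adjustment is made for weekends or holidays, so 1998-09-24 stands.
Applying the 2 months extension: 2 months after 1998-09-24 is 1998-11-24.
No adjustment is made for weekends or holidays, so 1998-11-24 stands.
Final deadline: 1998-11-24.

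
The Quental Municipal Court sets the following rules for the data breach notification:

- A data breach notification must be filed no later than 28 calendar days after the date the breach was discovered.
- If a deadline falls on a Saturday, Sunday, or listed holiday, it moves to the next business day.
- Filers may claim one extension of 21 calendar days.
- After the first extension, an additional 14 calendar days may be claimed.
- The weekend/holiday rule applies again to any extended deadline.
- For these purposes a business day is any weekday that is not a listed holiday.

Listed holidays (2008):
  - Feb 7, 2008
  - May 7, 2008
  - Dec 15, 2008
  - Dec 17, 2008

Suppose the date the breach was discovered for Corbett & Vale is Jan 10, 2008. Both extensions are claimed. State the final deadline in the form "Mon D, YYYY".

Mar 14, 2008

Adding 28 calendar days to Jan 10, 2008 gives Feb 7, 2008.
Feb 7, 2008 falls on a listed holiday. Rolling to the next business day gives Feb 8, 2008, a Friday.
Add the 21 calendar-day extension to Feb 8, 2008: Feb 29, 2008.
Feb 29, 2008 is a Friday and not a listed holiday, so it stands.
The 14-calendar-day extension moves the deadline from Feb 29, 2008 to Mar 14, 2008.
Mar 14, 2008 falls on a Friday, which is a business day, so no adjustment is needed.
Deadline: Mar 14, 2008.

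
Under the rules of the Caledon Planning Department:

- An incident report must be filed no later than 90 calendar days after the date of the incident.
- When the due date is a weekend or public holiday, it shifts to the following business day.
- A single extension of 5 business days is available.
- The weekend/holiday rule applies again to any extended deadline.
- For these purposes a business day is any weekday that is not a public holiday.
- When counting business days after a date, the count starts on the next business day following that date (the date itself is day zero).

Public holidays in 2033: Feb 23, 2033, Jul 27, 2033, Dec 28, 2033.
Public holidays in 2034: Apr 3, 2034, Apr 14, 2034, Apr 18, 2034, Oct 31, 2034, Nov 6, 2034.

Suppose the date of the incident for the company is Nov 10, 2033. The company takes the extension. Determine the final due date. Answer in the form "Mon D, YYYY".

Trigger date Nov 10, 2033 + 90 calendar days = Feb 8, 2034.
Since Feb 8, 2034 is a Wednesday and not a holiday, the date is unchanged.
The 5-business-day extension runs from Feb 8, 2034 to Feb 15, 2034.
Feb 15, 2034 falls on a Wednesday, which is a business day, so no adjustment is needed.
The final due date is Feb 15, 2034.

Feb 15, 2034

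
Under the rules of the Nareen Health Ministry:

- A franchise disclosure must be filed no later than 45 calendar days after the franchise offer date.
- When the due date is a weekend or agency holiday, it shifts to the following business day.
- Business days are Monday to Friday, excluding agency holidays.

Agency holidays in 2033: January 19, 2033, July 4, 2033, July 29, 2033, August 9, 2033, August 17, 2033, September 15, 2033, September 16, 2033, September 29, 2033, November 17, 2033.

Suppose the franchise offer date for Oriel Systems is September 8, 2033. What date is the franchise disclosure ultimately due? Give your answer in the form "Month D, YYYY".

October 24, 2033

Trigger date September 8, 2033 + 45 calendar days = October 23, 2033.
Because October 23, 2033 is a Sunday, the deadline becomes October 24, 2033 (Monday).
Final deadline: October 24, 2033.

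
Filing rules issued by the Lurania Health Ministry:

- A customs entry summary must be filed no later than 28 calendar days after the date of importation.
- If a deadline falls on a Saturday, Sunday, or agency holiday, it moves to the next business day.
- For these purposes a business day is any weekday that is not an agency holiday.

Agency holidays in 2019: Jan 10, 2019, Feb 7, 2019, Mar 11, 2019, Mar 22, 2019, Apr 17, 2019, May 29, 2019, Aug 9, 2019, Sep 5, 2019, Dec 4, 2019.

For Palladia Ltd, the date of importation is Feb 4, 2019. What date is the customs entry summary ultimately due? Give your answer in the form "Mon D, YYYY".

Mar 4, 2019

Adding 28 calendar days to Feb 4, 2019 gives Mar 4, 2019.
Mar 4, 2019 (Monday) is already a business day.
The final due date is Mar 4, 2019.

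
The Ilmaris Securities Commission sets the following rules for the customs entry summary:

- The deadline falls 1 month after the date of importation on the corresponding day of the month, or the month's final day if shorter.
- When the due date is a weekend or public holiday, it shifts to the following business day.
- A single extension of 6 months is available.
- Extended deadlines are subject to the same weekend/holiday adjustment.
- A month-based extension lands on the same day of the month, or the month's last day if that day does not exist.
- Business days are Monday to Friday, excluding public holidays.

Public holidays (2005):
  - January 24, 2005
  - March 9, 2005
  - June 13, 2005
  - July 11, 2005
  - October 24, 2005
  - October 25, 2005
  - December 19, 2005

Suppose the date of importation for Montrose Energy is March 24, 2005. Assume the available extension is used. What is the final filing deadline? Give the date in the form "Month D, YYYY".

October 26, 2005

Moving 1 month forward from March 24, 2005 on the corresponding day gives April 24, 2005.
April 24, 2005 is a Sunday; the next business day is April 25, 2005 (Monday).
Applying the 6 months extension: 6 months after April 25, 2005 is October 25, 2005.
October 25, 2005 is a listed holiday, so it moves to the next business day, October 26, 2005 (Wednesday).
The final due date is October 26, 2005.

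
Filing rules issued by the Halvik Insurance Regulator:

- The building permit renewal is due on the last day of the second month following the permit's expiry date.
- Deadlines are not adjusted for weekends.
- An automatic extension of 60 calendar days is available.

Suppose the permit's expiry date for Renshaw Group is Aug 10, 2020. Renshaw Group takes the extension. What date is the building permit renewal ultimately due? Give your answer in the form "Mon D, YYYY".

Dec 30, 2020

2 months after Aug 10, 2020 is October 2020; that month ends on Oct 31, 2020.
Oct 31, 2020 is a Saturday; no weekend or holiday adjustment applies.
Add the 60 calendar-day extension to Oct 31, 2020: Dec 30, 2020.
No adjustment is made for weekends or holidays, so Dec 30, 2020 stands.
Final deadline: Dec 30, 2020.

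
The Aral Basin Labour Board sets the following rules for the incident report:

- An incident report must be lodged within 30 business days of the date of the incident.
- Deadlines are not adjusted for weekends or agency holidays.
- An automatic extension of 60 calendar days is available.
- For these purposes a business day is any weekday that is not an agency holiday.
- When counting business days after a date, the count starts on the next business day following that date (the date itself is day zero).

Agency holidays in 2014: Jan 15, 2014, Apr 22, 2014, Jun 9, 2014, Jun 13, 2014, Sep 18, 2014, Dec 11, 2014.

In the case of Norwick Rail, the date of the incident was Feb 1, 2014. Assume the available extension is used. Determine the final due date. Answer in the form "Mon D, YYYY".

May 13, 2014

Counting 30 business days after Feb 1, 2014 (skipping weekends and listed holidays) reaches Mar 14, 2014.
No adjustment is made for weekends or holidays, so Mar 14, 2014 stands.
With the 60-day extension, Mar 14, 2014 becomes May 13, 2014.
May 13, 2014 falls on a Tuesday. The rules make no weekend/holiday allowance, so it remains May 13, 2014.
So the filing is due May 13, 2014.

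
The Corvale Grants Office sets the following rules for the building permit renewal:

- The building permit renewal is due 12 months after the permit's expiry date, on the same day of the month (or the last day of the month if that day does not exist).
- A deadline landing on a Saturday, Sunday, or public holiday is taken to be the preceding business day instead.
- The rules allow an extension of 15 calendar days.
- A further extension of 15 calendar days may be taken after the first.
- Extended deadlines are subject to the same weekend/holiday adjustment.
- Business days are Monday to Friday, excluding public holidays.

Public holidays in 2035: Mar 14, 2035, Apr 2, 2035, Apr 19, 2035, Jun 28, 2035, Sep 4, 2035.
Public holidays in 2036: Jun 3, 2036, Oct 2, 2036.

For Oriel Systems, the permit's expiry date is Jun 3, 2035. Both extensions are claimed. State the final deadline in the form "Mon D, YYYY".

12 months from Jun 3, 2035 is Jun 3, 2036.
Jun 3, 2036 falls on a listed holiday. Rolling to the preceding business day gives Jun 2, 2036, a Monday.
Add the 15 calendar-day extension to Jun 2, 2036: Jun 17, 2036.
Jun 17, 2036 (Tuesday) is already a business day.
Applying the 15-calendar-day extension: Jun 17, 2036 + 15 days = Jul 2, 2036.
Jul 2, 2036 (Wednesday) is already a business day.
Deadline: Jul 2, 2036.

Jul 2, 2036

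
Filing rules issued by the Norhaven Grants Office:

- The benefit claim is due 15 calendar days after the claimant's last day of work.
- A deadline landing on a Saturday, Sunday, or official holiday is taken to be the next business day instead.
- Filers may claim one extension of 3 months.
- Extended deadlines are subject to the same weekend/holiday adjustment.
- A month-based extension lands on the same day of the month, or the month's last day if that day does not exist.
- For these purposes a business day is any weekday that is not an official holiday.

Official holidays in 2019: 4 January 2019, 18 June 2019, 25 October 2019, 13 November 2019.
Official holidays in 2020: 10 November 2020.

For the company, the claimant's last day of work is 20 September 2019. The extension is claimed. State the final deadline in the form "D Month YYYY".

7 January 2020

From 20 September 2019, 15 calendar days later is 5 October 2019.
5 October 2019 is a Saturday; the next business day is 7 October 2019 (Monday).
Applying the 3 months extension: 3 months after 7 October 2019 is 7 January 2020.
Since 7 January 2020 is a Tuesday and not a holiday, the date is unchanged.
Final deadline: 7 January 2020.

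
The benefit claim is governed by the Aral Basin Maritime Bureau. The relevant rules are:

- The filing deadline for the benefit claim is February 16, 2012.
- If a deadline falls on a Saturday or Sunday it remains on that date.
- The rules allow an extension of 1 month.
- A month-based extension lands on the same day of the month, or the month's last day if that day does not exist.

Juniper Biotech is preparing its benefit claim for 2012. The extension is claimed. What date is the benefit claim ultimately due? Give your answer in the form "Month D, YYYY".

March 16, 2012

The stated deadline is February 16, 2012.
No adjustment is made for weekends or holidays, so February 16, 2012 stands.
The 1 month extension carries February 16, 2012 to March 16, 2012.
March 16, 2012 is a Friday; no weekend or holiday adjustment applies.
The final due date is March 16, 2012.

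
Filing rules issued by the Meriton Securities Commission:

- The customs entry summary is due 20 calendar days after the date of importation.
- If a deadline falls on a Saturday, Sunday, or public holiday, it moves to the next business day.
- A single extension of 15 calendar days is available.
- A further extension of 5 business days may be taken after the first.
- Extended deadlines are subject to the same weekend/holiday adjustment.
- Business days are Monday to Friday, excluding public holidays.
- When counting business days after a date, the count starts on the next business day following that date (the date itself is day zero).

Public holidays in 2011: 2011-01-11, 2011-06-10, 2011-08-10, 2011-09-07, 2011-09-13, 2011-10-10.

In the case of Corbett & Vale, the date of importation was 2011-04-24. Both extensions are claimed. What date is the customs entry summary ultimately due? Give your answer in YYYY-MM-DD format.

2011-06-07

From 2011-04-24, 20 calendar days later is 2011-05-14.
2011-05-14 is a Saturday; the next business day is 2011-05-16 (Monday).
Add the 15 calendar-day extension to 2011-05-16: 2011-05-31.
2011-05-31 is a Tuesday and not a listed holiday, so it stands.
The 5-business-day extension runs from 2011-05-31 to 2011-06-07.
2011-06-07 is a Tuesday and not a listed holiday, so it stands.
Final deadline: 2011-06-07.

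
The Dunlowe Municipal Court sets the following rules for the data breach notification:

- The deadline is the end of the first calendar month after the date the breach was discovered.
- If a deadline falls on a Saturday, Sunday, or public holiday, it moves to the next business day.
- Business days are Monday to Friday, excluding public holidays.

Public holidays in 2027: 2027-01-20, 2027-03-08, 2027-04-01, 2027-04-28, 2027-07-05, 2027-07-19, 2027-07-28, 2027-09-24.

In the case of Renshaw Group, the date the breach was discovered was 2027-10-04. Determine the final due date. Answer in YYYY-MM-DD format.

2027-11-30

The first month after 2027-10-04 is November 2027, whose last day is 2027-11-30.
Since 2027-11-30 is a Tuesday and not a holiday, the date is unchanged.
The final due date is 2027-11-30.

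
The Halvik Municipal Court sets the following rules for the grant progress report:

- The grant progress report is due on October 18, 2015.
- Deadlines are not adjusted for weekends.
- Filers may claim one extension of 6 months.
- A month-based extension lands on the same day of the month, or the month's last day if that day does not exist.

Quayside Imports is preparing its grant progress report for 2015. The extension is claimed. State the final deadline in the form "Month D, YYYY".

April 18, 2016

Start from the fixed due date, October 18, 2015.
October 18, 2015 is a Sunday; no weekend or holiday adjustment applies.
Add 6 months to October 18, 2015: April 18, 2016.
April 18, 2016 is a Monday; no weekend or holiday adjustment applies.
The final due date is April 18, 2016.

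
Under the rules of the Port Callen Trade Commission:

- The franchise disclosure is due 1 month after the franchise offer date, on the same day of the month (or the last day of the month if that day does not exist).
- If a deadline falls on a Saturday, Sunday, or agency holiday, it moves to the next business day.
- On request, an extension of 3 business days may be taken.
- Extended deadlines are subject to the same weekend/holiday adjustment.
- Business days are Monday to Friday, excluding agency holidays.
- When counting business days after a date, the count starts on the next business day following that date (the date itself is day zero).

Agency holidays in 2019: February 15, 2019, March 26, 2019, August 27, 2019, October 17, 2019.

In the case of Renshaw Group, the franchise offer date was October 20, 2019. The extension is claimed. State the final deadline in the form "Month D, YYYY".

November 25, 2019

1 month after October 20, 2019, on the same day of the month, is November 20, 2019.
November 20, 2019 (Wednesday) is already a business day.
Counting 3 further business days from November 20, 2019 reaches November 25, 2019.
November 25, 2019 (Monday) is already a business day.
So the filing is due November 25, 2019.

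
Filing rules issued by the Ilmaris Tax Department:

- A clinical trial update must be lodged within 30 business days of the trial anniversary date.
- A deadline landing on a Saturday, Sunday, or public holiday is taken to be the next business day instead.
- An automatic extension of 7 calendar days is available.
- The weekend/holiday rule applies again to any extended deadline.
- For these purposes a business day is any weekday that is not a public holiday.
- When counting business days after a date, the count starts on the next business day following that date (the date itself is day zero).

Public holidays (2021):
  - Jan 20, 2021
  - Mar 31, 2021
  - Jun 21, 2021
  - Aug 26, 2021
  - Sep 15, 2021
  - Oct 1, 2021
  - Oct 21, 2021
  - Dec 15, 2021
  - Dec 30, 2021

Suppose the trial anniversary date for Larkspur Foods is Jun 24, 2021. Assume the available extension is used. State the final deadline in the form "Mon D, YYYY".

Aug 12, 2021

Starting the day after Jun 24, 2021 and counting 30 business days lands on Aug 5, 2021.
Aug 5, 2021 (Thursday) is already a business day.
The 7-calendar-day extension moves the deadline from Aug 5, 2021 to Aug 12, 2021.
Aug 12, 2021 falls on a Thursday, which is a business day, so no adjustment is needed.
Deadline: Aug 12, 2021.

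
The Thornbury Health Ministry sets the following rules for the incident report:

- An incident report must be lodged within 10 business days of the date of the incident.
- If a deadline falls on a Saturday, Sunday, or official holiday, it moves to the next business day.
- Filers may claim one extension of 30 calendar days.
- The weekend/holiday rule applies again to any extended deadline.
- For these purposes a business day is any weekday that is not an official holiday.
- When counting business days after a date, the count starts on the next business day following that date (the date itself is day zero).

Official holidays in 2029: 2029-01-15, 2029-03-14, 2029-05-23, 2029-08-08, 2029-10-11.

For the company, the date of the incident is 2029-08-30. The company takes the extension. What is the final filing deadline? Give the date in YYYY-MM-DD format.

10 business days after 2029-08-30, excluding weekends and holidays, is 2029-09-13.
2029-09-13 (Thursday) is already a business day.
Applying the 30-calendar-day extension: 2029-09-13 + 30 days = 2029-10-13.
2029-10-13 falls on a Saturday. Rolling to the next business day gives 2029-10-15, a Monday.
So the filing is due 2029-10-15.

2029-10-15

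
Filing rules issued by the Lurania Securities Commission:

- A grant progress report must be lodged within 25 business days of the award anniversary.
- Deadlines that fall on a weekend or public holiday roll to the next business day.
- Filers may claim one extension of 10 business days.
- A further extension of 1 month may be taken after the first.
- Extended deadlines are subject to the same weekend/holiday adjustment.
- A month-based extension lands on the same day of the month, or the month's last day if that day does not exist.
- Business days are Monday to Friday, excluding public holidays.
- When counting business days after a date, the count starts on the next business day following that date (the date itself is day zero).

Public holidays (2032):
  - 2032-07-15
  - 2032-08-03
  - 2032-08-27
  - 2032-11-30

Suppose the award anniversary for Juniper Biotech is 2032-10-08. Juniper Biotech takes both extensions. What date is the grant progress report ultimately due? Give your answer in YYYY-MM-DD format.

Counting 25 business days after 2032-10-08 (skipping weekends and listed holidays) reaches 2032-11-12.
2032-11-12 falls on a Friday, which is a business day, so no adjustment is needed.
The 10-business-day extension runs from 2032-11-12 to 2032-11-26.
2032-11-26 is a Friday and not a listed holiday, so it stands.
Applying the 1 month extension: 1 month after 2032-11-26 is 2032-12-26.
2032-12-26 is a Sunday, so it moves to the next business day, 2032-12-27 (Monday).
Final deadline: 2032-12-27.

2032-12-27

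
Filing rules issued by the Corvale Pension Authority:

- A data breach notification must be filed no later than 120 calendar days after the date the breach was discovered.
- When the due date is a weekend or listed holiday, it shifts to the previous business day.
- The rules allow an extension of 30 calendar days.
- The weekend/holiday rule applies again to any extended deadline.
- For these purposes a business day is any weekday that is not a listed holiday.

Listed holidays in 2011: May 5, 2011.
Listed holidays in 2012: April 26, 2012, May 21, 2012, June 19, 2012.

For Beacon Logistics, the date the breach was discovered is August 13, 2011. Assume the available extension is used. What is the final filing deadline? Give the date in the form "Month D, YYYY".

From August 13, 2011, 120 calendar days later is December 11, 2011.
December 11, 2011 is a Sunday, so it moves to the preceding business day, December 9, 2011 (Friday).
With the 30-day extension, December 9, 2011 becomes January 8, 2012.
Because January 8, 2012 is a Sunday, the deadline becomes January 6, 2012 (Friday).
So the filing is due January 6, 2012.

January 6, 2012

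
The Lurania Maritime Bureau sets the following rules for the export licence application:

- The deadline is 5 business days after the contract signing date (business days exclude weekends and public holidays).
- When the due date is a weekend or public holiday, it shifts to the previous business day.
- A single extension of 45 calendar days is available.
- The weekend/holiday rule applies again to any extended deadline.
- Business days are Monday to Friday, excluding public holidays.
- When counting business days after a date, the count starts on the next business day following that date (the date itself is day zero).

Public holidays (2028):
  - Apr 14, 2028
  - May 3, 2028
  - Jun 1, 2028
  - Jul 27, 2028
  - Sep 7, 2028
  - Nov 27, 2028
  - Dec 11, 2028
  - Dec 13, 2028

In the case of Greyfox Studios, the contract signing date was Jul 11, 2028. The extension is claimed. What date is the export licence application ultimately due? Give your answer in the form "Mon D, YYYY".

5 business days after Jul 11, 2028, excluding weekends and holidays, is Jul 18, 2028.
Jul 18, 2028 falls on a Tuesday, which is a business day, so no adjustment is needed.
Applying the 45-calendar-day extension: Jul 18, 2028 + 45 days = Sep 1, 2028.
Sep 1, 2028 (Friday) is already a business day.
Deadline: Sep 1, 2028.

Sep 1, 2028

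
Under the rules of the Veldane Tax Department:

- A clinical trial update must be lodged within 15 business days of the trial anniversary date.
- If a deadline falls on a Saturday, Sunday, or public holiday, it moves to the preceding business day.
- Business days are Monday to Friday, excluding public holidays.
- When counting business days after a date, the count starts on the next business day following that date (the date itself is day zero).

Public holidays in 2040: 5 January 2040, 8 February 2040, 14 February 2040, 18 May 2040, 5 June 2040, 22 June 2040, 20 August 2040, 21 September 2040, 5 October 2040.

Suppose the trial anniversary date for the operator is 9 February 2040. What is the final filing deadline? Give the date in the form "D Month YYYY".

15 business days after 9 February 2040, excluding weekends and holidays, is 2 March 2040.
Since 2 March 2040 is a Friday and not a holiday, the date is unchanged.
Final deadline: 2 March 2040.

2 March 2040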